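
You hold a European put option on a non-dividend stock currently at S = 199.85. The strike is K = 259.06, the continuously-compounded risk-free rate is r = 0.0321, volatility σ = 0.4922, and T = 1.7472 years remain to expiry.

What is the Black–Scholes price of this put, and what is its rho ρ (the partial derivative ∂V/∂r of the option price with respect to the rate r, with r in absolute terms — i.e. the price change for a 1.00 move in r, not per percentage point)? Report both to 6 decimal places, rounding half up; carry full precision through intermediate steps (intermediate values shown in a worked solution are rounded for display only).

σ√T = 0.4922·√1.7472 = 0.650598
d₁ = (ln(S/K) + (r+σ²/2)T) / (σ√T) = (ln(199.85/259.06) + (0.0321+0.4922²/2)·1.7472) / 0.650598 = (-0.259493 + 0.267724) / 0.650598 = 0.012652
d₂ = d₁ − σ√T = 0.012652 − 0.650598 = -0.637946
e^{−rT} = e^{−0.0321·1.7472} = 0.945459
N(−d₁) = 0.494953,  N(−d₂) = 0.738246
Put price V = K·e^{−rT}·N(−d₂) − S·N(−d₁) = 180.818872 − 98.916275 = 81.902597
ρ = −K·T·e^{−rT}·N(−d₂) = -315.926733

price = 81.902597
ρ = -315.926733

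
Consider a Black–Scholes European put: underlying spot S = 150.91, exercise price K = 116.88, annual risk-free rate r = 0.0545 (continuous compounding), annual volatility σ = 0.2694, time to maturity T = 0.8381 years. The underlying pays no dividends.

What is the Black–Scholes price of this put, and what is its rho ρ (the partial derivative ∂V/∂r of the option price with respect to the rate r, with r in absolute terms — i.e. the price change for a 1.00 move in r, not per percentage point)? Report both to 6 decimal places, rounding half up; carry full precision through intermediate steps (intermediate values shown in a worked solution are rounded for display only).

price = 1.710180
ρ = -12.736942

σ√T = 0.2694·√0.8381 = 0.246630
d₁ = (ln(S/K) + (r+σ²/2)T) / (σ√T) = (ln(150.91/116.88) + (0.0545+0.2694²/2)·0.8381) / 0.246630 = (0.255536 + 0.076090) / 0.246630 = 1.344629
d₂ = d₁ − σ√T = 1.344629 − 0.246630 = 1.097999
e^{−rT} = e^{−0.0545·0.8381} = 0.955351
N(−d₁) = 0.089373,  N(−d₂) = 0.136103
Put price V = K·e^{−rT}·N(−d₂) − S·N(−d₁) = 15.197401 − 13.487221 = 1.710180
ρ = −K·T·e^{−rT}·N(−d₂) = -12.736942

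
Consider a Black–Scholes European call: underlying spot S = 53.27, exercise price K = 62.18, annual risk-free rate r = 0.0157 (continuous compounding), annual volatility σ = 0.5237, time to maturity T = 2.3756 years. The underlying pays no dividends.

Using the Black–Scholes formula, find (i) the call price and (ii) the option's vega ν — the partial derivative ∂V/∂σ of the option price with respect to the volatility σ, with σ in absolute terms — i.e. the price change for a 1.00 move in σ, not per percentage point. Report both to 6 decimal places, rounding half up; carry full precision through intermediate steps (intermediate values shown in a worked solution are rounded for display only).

σ√T = 0.5237·√2.3756 = 0.807178
d₁ = (ln(S/K) + (r+σ²/2)T) / (σ√T) = (ln(53.27/62.18) + (0.0157+0.5237²/2)·2.3756) / 0.807178 = (-0.154660 + 0.363065) / 0.807178 = 0.258190
d₂ = d₁ − σ√T = 0.258190 − 0.807178 = -0.548988
e^{−rT} = e^{−0.0157·2.3756} = 0.963390
N(d₁) = 0.601870,  N(d₂) = 0.291507
Call price V = S·N(d₁) − K·e^{−rT}·N(d₂) = 32.061598 − 17.462301 = 14.599297
φ(d₁) = (1/√(2π))·e^{−d₁²/2} = 0.385864
ν = S·φ(d₁)·√T = 31.681372

price = 14.599297
ν = 31.681372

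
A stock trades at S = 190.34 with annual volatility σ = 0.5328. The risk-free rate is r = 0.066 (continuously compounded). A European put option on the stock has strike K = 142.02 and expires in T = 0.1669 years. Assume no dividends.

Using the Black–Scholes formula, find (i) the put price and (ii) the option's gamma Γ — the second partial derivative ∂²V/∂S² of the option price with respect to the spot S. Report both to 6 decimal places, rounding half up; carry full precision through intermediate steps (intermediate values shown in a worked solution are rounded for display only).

price = 1.311141
Γ = 0.003104

σ√T = 0.5328·√0.1669 = 0.217667
d₁ = (ln(S/K) + (r+σ²/2)T) / (σ√T) = (ln(190.34/142.02) + (0.066+0.5328²/2)·0.1669) / 0.217667 = (0.292844 + 0.034705) / 0.217667 = 1.504817
d₂ = d₁ − σ√T = 1.504817 − 0.217667 = 1.287150
e^{−rT} = e^{−0.066·0.1669} = 0.989045
N(−d₁) = 0.066186,  N(−d₂) = 0.099021
Put price V = K·e^{−rT}·N(−d₂) − S·N(−d₁) = 13.908896 − 12.597755 = 1.311141
φ(d₁) = (1/√(2π))·e^{−d₁²/2} = 0.128584
Γ = φ(d₁) / (S·σ·√T) = 0.003104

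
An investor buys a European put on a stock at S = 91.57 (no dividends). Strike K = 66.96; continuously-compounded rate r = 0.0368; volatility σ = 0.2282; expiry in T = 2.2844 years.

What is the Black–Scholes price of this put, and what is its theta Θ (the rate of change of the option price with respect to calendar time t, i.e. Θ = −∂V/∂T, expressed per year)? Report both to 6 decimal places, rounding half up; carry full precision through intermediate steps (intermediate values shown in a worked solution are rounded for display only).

price = 1.588411
Θ = -0.777192

σ√T = 0.2282·√2.2844 = 0.344907
d₁ = (ln(S/K) + (r+σ²/2)T) / (σ√T) = (ln(91.57/66.96) + (0.0368+0.2282²/2)·2.2844) / 0.344907 = (0.313008 + 0.143546) / 0.344907 = 1.323704
d₂ = d₁ − σ√T = 1.323704 − 0.344907 = 0.978797
e^{−rT} = e^{−0.0368·2.2844} = 0.919371
N(−d₁) = 0.092801,  N(−d₂) = 0.163840
Put price V = K·e^{−rT}·N(−d₂) − S·N(−d₁) = 10.086166 − 8.497756 = 1.588411
φ(d₁) = (1/√(2π))·e^{−d₁²/2} = 0.166122
Θ = −S·φ(d₁)·σ/(2√T) + r·K·e^{−rT}·N(−d₂) = −1.148363 + 0.371171 = -0.777192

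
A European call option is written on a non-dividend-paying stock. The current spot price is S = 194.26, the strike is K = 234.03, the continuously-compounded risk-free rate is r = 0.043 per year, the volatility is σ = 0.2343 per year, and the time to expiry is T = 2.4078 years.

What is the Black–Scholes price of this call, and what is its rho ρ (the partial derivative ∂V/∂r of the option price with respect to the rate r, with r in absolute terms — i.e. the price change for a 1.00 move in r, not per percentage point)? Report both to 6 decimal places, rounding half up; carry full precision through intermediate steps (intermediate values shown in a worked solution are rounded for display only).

σ√T = 0.2343·√2.4078 = 0.363565
d₁ = (ln(S/K) + (r+σ²/2)T) / (σ√T) = (ln(194.26/234.03) + (0.043+0.2343²/2)·2.4078) / 0.363565 = (-0.186252 + 0.169625) / 0.363565 = -0.045732
d₂ = d₁ − σ√T = -0.045732 − 0.363565 = -0.409297
e^{−rT} = e^{−0.043·2.4078} = 0.901644
N(d₁) = 0.481762,  N(d₂) = 0.341161
Call price V = S·N(d₁) − K·e^{−rT}·N(d₂) = 93.587075 − 71.988931 = 21.598143
ρ = K·T·e^{−rT}·N(d₂) = 173.334948

price = 21.598143
ρ = 173.334948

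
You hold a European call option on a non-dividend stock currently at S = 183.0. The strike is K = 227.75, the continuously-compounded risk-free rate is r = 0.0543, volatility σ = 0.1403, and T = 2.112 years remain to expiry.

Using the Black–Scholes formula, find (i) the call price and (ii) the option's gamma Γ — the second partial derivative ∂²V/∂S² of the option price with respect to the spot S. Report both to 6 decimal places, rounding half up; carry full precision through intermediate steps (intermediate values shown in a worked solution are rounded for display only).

price = 7.628038
Γ = 0.009836

σ√T = 0.1403·√2.112 = 0.203894
d₁ = (ln(S/K) + (r+σ²/2)T) / (σ√T) = (ln(183.0/227.75) + (0.0543+0.1403²/2)·2.112) / 0.203894 = (-0.218762 + 0.135468) / 0.203894 = -0.408518
d₂ = d₁ − σ√T = -0.408518 − 0.203894 = -0.612412
e^{−rT} = e^{−0.0543·2.112} = 0.891650
N(d₁) = 0.341447,  N(d₂) = 0.270133
Call price V = S·N(d₁) − K·e^{−rT}·N(d₂) = 62.484754 − 54.856716 = 7.628038
φ(d₁) = (1/√(2π))·e^{−d₁²/2} = 0.367004
Γ = φ(d₁) / (S·σ·√T) = 0.009836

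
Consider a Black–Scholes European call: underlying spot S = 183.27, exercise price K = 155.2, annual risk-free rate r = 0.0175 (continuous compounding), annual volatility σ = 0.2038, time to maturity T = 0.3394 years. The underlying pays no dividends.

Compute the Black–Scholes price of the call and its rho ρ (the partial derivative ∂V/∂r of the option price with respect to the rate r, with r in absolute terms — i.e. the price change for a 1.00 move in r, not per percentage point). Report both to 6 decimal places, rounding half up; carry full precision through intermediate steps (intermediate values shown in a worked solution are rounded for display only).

σ√T = 0.2038·√0.3394 = 0.118730
d₁ = (ln(S/K) + (r+σ²/2)T) / (σ√T) = (ln(183.27/155.2) + (0.0175+0.2038²/2)·0.3394) / 0.118730 = (0.166246 + 0.012988) / 0.118730 = 1.509592
d₂ = d₁ − σ√T = 1.509592 − 0.118730 = 1.390863
e^{−rT} = e^{−0.0175·0.3394} = 0.994078
N(d₁) = 0.934426,  N(d₂) = 0.917866
Call price V = S·N(d₁) − K·e^{−rT}·N(d₂) = 171.252304 − 141.609282 = 29.643022
ρ = K·T·e^{−rT}·N(d₂) = 48.062190

price = 29.643022
ρ = 48.062190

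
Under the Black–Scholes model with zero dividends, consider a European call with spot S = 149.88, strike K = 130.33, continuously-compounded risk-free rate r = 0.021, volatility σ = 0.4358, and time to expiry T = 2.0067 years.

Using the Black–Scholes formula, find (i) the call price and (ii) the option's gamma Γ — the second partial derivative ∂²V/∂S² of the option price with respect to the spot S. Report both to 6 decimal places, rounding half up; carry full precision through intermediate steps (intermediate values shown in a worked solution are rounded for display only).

price = 47.163773
Γ = 0.003594

σ√T = 0.4358·√2.0067 = 0.617346
d₁ = (ln(S/K) + (r+σ²/2)T) / (σ√T) = (ln(149.88/130.33) + (0.021+0.4358²/2)·2.0067) / 0.617346 = (0.139765 + 0.232699) / 0.617346 = 0.603331
d₂ = d₁ − σ√T = 0.603331 − 0.617346 = -0.014015
e^{−rT} = e^{−0.021·2.0067} = 0.958735
N(d₁) = 0.726856,  N(d₂) = 0.494409
Call price V = S·N(d₁) − K·e^{−rT}·N(d₂) = 108.941142 − 61.777369 = 47.163773
φ(d₁) = (1/√(2π))·e^{−d₁²/2} = 0.332557
Γ = φ(d₁) / (S·σ·√T) = 0.003594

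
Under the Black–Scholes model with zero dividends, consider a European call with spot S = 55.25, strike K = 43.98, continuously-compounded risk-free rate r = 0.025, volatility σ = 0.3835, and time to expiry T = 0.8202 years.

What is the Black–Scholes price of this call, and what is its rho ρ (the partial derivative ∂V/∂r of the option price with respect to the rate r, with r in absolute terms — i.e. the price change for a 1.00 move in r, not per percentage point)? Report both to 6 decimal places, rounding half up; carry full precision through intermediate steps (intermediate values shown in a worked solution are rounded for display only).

σ√T = 0.3835·√0.8202 = 0.347316
d₁ = (ln(S/K) + (r+σ²/2)T) / (σ√T) = (ln(55.25/43.98) + (0.025+0.3835²/2)·0.8202) / 0.347316 = (0.228133 + 0.080819) / 0.347316 = 0.889543
d₂ = d₁ − σ√T = 0.889543 − 0.347316 = 0.542226
e^{−rT} = e^{−0.025·0.8202} = 0.979704
N(d₁) = 0.813144,  N(d₂) = 0.706169
Call price V = S·N(d₁) − K·e^{−rT}·N(d₂) = 44.926218 − 30.426952 = 14.499266
ρ = K·T·e^{−rT}·N(d₂) = 24.956186

price = 14.499266
ρ = 24.956186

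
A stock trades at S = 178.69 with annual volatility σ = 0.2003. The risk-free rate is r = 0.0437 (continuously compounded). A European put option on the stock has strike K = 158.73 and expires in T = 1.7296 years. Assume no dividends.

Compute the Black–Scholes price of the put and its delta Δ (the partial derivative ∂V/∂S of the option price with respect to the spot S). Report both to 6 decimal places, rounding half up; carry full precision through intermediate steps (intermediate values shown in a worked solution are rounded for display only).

σ√T = 0.2003·√1.7296 = 0.263423
d₁ = (ln(S/K) + (r+σ²/2)T) / (σ√T) = (ln(178.69/158.73) + (0.0437+0.2003²/2)·1.7296) / 0.263423 = (0.118448 + 0.110279) / 0.263423 = 0.868288
d₂ = d₁ − σ√T = 0.868288 − 0.263423 = 0.604865
e^{−rT} = e^{−0.0437·1.7296} = 0.927202
N(−d₁) = 0.192618,  N(−d₂) = 0.272634
Put price V = K·e^{−rT}·N(−d₂) − S·N(−d₁) = 40.124894 − 34.418952 = 5.705942
Δ = −N(−d₁) = -0.192618

price = 5.705942
Δ = -0.192618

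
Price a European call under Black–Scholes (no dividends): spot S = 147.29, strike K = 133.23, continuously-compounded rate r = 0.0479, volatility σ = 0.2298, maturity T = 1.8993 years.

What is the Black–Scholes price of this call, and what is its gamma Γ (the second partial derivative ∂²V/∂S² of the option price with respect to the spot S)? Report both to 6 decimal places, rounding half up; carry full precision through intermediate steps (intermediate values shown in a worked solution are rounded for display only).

σ√T = 0.2298·√1.8993 = 0.316699
d₁ = (ln(S/K) + (r+σ²/2)T) / (σ√T) = (ln(147.29/133.23) + (0.0479+0.2298²/2)·1.8993) / 0.316699 = (0.100326 + 0.141126) / 0.316699 = 0.762402
d₂ = d₁ − σ√T = 0.762402 − 0.316699 = 0.445703
e^{−rT} = e^{−0.0479·1.8993} = 0.913039
N(d₁) = 0.777090,  N(d₂) = 0.672094
Call price V = S·N(d₁) − K·e^{−rT}·N(d₂) = 114.457589 − 81.756365 = 32.701224
φ(d₁) = (1/√(2π))·e^{−d₁²/2} = 0.298326
Γ = φ(d₁) / (S·σ·√T) = 0.006395

price = 32.701224
Γ = 0.006395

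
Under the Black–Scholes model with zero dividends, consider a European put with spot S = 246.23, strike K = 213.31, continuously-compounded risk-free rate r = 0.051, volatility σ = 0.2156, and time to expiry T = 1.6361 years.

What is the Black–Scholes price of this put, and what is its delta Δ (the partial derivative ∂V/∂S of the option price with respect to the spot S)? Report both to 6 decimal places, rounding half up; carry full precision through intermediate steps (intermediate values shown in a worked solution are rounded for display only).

σ√T = 0.2156·√1.6361 = 0.275774
d₁ = (ln(S/K) + (r+σ²/2)T) / (σ√T) = (ln(246.23/213.31) + (0.051+0.2156²/2)·1.6361) / 0.275774 = (0.143520 + 0.121467) / 0.275774 = 0.960882
d₂ = d₁ − σ√T = 0.960882 − 0.275774 = 0.685107
e^{−rT} = e^{−0.051·1.6361} = 0.919945
N(−d₁) = 0.168306,  N(−d₂) = 0.246638
Put price V = K·e^{−rT}·N(−d₂) − S·N(−d₁) = 48.398665 − 41.441954 = 6.956711
Δ = −N(−d₁) = -0.168306

price = 6.956711
Δ = -0.168306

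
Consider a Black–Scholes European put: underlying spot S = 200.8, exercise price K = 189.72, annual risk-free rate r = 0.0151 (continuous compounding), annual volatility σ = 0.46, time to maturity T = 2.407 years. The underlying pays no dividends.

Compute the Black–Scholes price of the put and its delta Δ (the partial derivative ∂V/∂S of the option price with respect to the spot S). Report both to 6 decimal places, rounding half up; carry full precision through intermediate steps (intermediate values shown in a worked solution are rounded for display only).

σ√T = 0.46·√2.407 = 0.713667
d₁ = (ln(S/K) + (r+σ²/2)T) / (σ√T) = (ln(200.8/189.72) + (0.0151+0.46²/2)·2.407) / 0.713667 = (0.056760 + 0.291006) / 0.713667 = 0.487295
d₂ = d₁ − σ√T = 0.487295 − 0.713667 = -0.226373
e^{−rT} = e^{−0.0151·2.407} = 0.964307
N(−d₁) = 0.313025,  N(−d₂) = 0.589544
Put price V = K·e^{−rT}·N(−d₂) − S·N(−d₁) = 107.856112 − 62.855367 = 45.000745
Δ = −N(−d₁) = -0.313025

price = 45.000745
Δ = -0.313025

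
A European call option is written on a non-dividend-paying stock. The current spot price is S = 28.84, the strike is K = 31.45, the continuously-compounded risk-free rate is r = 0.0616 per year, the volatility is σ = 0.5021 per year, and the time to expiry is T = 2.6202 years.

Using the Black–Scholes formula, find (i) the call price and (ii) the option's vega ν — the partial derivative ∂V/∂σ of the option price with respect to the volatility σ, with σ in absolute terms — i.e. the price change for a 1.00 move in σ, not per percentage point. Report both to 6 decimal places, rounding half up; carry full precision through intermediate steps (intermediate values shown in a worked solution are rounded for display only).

σ√T = 0.5021·√2.6202 = 0.812751
d₁ = (ln(S/K) + (r+σ²/2)T) / (σ√T) = (ln(28.84/31.45) + (0.0616+0.5021²/2)·2.6202) / 0.812751 = (-0.086636 + 0.491686) / 0.812751 = 0.498370
d₂ = d₁ − σ√T = 0.498370 − 0.812751 = -0.314381
e^{−rT} = e^{−0.0616·2.6202} = 0.850948
N(d₁) = 0.690888,  N(d₂) = 0.376616
Call price V = S·N(d₁) − K·e^{−rT}·N(d₂) = 19.925220 − 10.079112 = 9.846108
φ(d₁) = (1/√(2π))·e^{−d₁²/2} = 0.352352
ν = S·φ(d₁)·√T = 16.448985

price = 9.846108
ν = 16.448985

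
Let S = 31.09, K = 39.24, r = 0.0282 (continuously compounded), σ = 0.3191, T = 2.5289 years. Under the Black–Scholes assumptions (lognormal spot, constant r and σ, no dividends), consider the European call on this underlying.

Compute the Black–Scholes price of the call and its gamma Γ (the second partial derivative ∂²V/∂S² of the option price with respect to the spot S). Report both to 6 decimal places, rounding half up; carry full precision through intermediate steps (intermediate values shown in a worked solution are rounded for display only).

price = 4.380221
Γ = 0.025234

σ√T = 0.3191·√2.5289 = 0.507449
d₁ = (ln(S/K) + (r+σ²/2)T) / (σ√T) = (ln(31.09/39.24) + (0.0282+0.3191²/2)·2.5289) / 0.507449 = (-0.232810 + 0.200067) / 0.507449 = -0.064525
d₂ = d₁ − σ√T = -0.064525 − 0.507449 = -0.571974
e^{−rT} = e^{−0.0282·2.5289} = 0.931169
N(d₁) = 0.474276,  N(d₂) = 0.283670
Call price V = S·N(d₁) − K·e^{−rT}·N(d₂) = 14.745247 − 10.365025 = 4.380221
φ(d₁) = (1/√(2π))·e^{−d₁²/2} = 0.398113
Γ = φ(d₁) / (S·σ·√T) = 0.025234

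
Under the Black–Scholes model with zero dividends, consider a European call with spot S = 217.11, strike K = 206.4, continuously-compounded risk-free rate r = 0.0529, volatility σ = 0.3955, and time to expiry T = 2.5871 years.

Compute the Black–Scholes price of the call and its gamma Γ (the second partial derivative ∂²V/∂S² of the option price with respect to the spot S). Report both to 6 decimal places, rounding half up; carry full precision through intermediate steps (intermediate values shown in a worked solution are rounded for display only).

price = 70.165152
Γ = 0.002394

σ√T = 0.3955·√2.5871 = 0.636141
d₁ = (ln(S/K) + (r+σ²/2)T) / (σ√T) = (ln(217.11/206.4) + (0.0529+0.3955²/2)·2.5871) / 0.636141 = (0.050588 + 0.339195) / 0.636141 = 0.612731
d₂ = d₁ − σ√T = 0.612731 − 0.636141 = -0.023409
e^{−rT} = e^{−0.0529·2.5871} = 0.872094
N(d₁) = 0.729973,  N(d₂) = 0.490662
Call price V = S·N(d₁) − K·e^{−rT}·N(d₂) = 158.484421 − 88.319269 = 70.165152
φ(d₁) = (1/√(2π))·e^{−d₁²/2} = 0.330662
Γ = φ(d₁) / (S·σ·√T) = 0.002394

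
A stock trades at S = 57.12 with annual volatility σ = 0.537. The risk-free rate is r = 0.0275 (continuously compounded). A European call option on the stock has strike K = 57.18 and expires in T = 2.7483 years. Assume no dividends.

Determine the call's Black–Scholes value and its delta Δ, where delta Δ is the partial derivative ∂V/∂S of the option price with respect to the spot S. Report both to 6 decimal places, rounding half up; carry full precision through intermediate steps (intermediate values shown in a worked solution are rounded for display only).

σ√T = 0.537·√2.7483 = 0.890238
d₁ = (ln(S/K) + (r+σ²/2)T) / (σ√T) = (ln(57.12/57.18) + (0.0275+0.537²/2)·2.7483) / 0.890238 = (-0.001050 + 0.471841) / 0.890238 = 0.528837
d₂ = d₁ − σ√T = 0.528837 − 0.890238 = -0.361402
e^{−rT} = e^{−0.0275·2.7483} = 0.927207
N(d₁) = 0.701541,  N(d₂) = 0.358900
Call price V = S·N(d₁) − K·e^{−rT}·N(d₂) = 40.071998 − 19.028029 = 21.043969
Δ = N(d₁) = 0.701541

price = 21.043969
Δ = 0.701541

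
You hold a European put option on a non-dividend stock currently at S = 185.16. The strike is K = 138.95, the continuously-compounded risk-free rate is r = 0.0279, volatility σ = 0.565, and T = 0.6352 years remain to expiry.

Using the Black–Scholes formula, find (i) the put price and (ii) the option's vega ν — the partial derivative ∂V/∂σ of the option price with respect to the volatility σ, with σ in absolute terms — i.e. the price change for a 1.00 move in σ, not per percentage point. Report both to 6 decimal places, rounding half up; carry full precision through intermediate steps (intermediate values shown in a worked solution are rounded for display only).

price = 10.484823
ν = 39.192611

σ√T = 0.565·√0.6352 = 0.450302
d₁ = (ln(S/K) + (r+σ²/2)T) / (σ√T) = (ln(185.16/138.95) + (0.0279+0.565²/2)·0.6352) / 0.450302 = (0.287106 + 0.119108) / 0.450302 = 0.902093
d₂ = d₁ − σ√T = 0.902093 − 0.450302 = 0.451791
e^{−rT} = e^{−0.0279·0.6352} = 0.982434
N(−d₁) = 0.183504,  N(−d₂) = 0.325710
Put price V = K·e^{−rT}·N(−d₂) − S·N(−d₁) = 44.462376 − 33.977552 = 10.484823
φ(d₁) = (1/√(2π))·e^{−d₁²/2} = 0.265584
ν = S·φ(d₁)·√T = 39.192611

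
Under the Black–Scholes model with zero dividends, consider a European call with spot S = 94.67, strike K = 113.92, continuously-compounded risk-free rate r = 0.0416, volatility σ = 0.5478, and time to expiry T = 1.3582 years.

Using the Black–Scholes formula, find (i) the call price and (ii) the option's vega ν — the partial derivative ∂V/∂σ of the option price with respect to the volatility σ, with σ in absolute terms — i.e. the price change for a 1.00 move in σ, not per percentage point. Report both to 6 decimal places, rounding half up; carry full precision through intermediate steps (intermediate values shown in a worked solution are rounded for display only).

price = 19.333430
ν = 43.711154

σ√T = 0.5478·√1.3582 = 0.638416
d₁ = (ln(S/K) + (r+σ²/2)T) / (σ√T) = (ln(94.67/113.92) + (0.0416+0.5478²/2)·1.3582) / 0.638416 = (-0.185099 + 0.260289) / 0.638416 = 0.117775
d₂ = d₁ − σ√T = 0.117775 − 0.638416 = -0.520641
e^{−rT} = e^{−0.0416·1.3582} = 0.945065
N(d₁) = 0.546877,  N(d₂) = 0.301308
Call price V = S·N(d₁) − K·e^{−rT}·N(d₂) = 51.772847 − 32.439417 = 19.333430
φ(d₁) = (1/√(2π))·e^{−d₁²/2} = 0.396185
ν = S·φ(d₁)·√T = 43.711154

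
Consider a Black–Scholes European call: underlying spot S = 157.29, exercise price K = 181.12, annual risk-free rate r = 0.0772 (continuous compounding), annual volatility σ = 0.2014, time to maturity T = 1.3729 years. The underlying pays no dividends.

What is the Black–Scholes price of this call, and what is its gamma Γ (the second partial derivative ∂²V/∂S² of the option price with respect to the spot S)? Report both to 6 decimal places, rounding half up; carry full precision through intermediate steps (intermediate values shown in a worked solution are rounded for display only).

σ√T = 0.2014·√1.3729 = 0.235982
d₁ = (ln(S/K) + (r+σ²/2)T) / (σ√T) = (ln(157.29/181.12) + (0.0772+0.2014²/2)·1.3729) / 0.235982 = (-0.141069 + 0.133832) / 0.235982 = -0.030667
d₂ = d₁ − σ√T = -0.030667 − 0.235982 = -0.266649
e^{−rT} = e^{−0.0772·1.3729} = 0.899436
N(d₁) = 0.487767,  N(d₂) = 0.394870
Call price V = S·N(d₁) − K·e^{−rT}·N(d₂) = 76.720942 − 64.326535 = 12.394407
φ(d₁) = (1/√(2π))·e^{−d₁²/2} = 0.398755
Γ = φ(d₁) / (S·σ·√T) = 0.010743

price = 12.394407
Γ = 0.010743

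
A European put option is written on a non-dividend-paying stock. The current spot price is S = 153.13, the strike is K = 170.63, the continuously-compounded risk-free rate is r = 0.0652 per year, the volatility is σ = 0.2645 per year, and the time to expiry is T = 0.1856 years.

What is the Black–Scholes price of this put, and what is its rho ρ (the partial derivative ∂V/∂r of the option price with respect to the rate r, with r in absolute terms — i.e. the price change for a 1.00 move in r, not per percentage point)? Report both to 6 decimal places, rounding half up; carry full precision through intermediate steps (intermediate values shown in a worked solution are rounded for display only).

price = 17.482905
ρ = -25.532519

σ√T = 0.2645·√0.1856 = 0.113950
d₁ = (ln(S/K) + (r+σ²/2)T) / (σ√T) = (ln(153.13/170.63) + (0.0652+0.2645²/2)·0.1856) / 0.113950 = (-0.108210 + 0.018593) / 0.113950 = -0.786457
d₂ = d₁ − σ√T = -0.786457 − 0.113950 = -0.900407
e^{−rT} = e^{−0.0652·0.1856} = 0.987972
N(−d₁) = 0.784200,  N(−d₂) = 0.816048
Put price V = K·e^{−rT}·N(−d₂) − S·N(−d₁) = 137.567451 − 120.084546 = 17.482905
ρ = −K·T·e^{−rT}·N(−d₂) = -25.532519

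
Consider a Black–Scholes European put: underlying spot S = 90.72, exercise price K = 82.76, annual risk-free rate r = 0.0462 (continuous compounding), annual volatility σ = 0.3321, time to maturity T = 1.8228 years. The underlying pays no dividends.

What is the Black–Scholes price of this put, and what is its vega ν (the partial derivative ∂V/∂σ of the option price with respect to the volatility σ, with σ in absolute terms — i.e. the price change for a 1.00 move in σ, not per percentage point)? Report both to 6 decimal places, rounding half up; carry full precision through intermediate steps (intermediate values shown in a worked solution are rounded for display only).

price = 8.575289
ν = 40.398488

σ√T = 0.3321·√1.8228 = 0.448372
d₁ = (ln(S/K) + (r+σ²/2)T) / (σ√T) = (ln(90.72/82.76) + (0.0462+0.3321²/2)·1.8228) / 0.448372 = (0.091833 + 0.184732) / 0.448372 = 0.616821
d₂ = d₁ − σ√T = 0.616821 − 0.448372 = 0.168449
e^{−rT} = e^{−0.0462·1.8228} = 0.919235
N(−d₁) = 0.268677,  N(−d₂) = 0.433115
Put price V = K·e^{−rT}·N(−d₂) − S·N(−d₁) = 32.949623 − 24.374335 = 8.575289
φ(d₁) = (1/√(2π))·e^{−d₁²/2} = 0.329832
ν = S·φ(d₁)·√T = 40.398488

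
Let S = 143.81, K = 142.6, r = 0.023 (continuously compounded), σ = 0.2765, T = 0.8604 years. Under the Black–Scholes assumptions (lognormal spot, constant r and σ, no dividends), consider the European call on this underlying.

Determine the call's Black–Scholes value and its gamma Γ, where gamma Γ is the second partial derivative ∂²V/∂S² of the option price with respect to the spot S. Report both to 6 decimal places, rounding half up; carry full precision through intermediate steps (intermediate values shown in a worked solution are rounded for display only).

σ√T = 0.2765·√0.8604 = 0.256475
d₁ = (ln(S/K) + (r+σ²/2)T) / (σ√T) = (ln(143.81/142.6) + (0.023+0.2765²/2)·0.8604) / 0.256475 = (0.008449 + 0.052679) / 0.256475 = 0.238341
d₂ = d₁ − σ√T = 0.238341 − 0.256475 = -0.018135
e^{−rT} = e^{−0.023·0.8604} = 0.980405
N(d₁) = 0.594192,  N(d₂) = 0.492766
Call price V = S·N(d₁) − K·e^{−rT}·N(d₂) = 85.450681 − 68.891506 = 16.559175
φ(d₁) = (1/√(2π))·e^{−d₁²/2} = 0.387770
Γ = φ(d₁) / (S·σ·√T) = 0.010513

price = 16.559175
Γ = 0.010513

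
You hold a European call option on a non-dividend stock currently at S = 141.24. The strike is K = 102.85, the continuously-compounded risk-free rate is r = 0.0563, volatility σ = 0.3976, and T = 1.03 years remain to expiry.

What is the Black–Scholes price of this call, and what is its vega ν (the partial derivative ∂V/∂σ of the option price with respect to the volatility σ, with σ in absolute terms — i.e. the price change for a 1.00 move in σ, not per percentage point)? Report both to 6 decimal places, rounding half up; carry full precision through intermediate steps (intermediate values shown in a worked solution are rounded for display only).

σ√T = 0.3976·√1.03 = 0.403520
d₁ = (ln(S/K) + (r+σ²/2)T) / (σ√T) = (ln(141.24/102.85) + (0.0563+0.3976²/2)·1.03) / 0.403520 = (0.317189 + 0.139403) / 0.403520 = 1.131523
d₂ = d₁ − σ√T = 1.131523 − 0.403520 = 0.728003
e^{−rT} = e^{−0.0563·1.03} = 0.943660
N(d₁) = 0.871083,  N(d₂) = 0.766694
Call price V = S·N(d₁) − K·e^{−rT}·N(d₂) = 123.031693 − 74.411860 = 48.619834
φ(d₁) = (1/√(2π))·e^{−d₁²/2} = 0.210323
ν = S·φ(d₁)·√T = 30.148319

price = 48.619834
ν = 30.148319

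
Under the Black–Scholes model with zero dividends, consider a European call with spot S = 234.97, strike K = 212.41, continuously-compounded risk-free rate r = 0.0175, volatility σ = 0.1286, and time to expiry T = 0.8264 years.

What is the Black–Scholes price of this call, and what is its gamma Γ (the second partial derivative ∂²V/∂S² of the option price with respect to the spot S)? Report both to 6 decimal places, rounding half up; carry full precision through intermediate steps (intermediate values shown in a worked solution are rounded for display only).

price = 27.821141
Γ = 0.008407

σ√T = 0.1286·√0.8264 = 0.116906
d₁ = (ln(S/K) + (r+σ²/2)T) / (σ√T) = (ln(234.97/212.41) + (0.0175+0.1286²/2)·0.8264) / 0.116906 = (0.100939 + 0.021295) / 0.116906 = 1.045585
d₂ = d₁ − σ√T = 1.045585 − 0.116906 = 0.928679
e^{−rT} = e^{−0.0175·0.8264} = 0.985642
N(d₁) = 0.852124,  N(d₂) = 0.823472
Call price V = S·N(d₁) − K·e^{−rT}·N(d₂) = 200.223493 − 172.402352 = 27.821141
φ(d₁) = (1/√(2π))·e^{−d₁²/2} = 0.230948
Γ = φ(d₁) / (S·σ·√T) = 0.008407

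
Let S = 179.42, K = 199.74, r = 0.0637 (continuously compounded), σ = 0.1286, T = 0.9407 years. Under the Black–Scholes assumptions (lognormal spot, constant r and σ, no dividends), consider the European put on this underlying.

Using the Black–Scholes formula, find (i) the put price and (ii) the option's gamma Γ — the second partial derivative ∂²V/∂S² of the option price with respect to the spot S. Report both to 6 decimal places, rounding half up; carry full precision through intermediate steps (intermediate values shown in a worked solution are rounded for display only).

σ√T = 0.1286·√0.9407 = 0.124729
d₁ = (ln(S/K) + (r+σ²/2)T) / (σ√T) = (ln(179.42/199.74) + (0.0637+0.1286²/2)·0.9407) / 0.124729 = (-0.107287 + 0.067701) / 0.124729 = -0.317376
d₂ = d₁ − σ√T = -0.317376 − 0.124729 = -0.442104
e^{−rT} = e^{−0.0637·0.9407} = 0.941837
N(−d₁) = 0.624521,  N(−d₂) = 0.670793
Put price V = K·e^{−rT}·N(−d₂) − S·N(−d₁) = 126.191367 − 112.051511 = 14.139856
φ(d₁) = (1/√(2π))·e^{−d₁²/2} = 0.379348
Γ = φ(d₁) / (S·σ·√T) = 0.016951

price = 14.139856
Γ = 0.016951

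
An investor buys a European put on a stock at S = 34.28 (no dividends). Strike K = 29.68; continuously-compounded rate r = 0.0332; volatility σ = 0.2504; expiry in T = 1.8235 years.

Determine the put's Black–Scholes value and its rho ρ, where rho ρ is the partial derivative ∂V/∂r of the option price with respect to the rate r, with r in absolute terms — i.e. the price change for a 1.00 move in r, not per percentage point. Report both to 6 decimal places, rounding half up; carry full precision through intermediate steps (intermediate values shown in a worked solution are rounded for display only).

σ√T = 0.2504·√1.8235 = 0.338133
d₁ = (ln(S/K) + (r+σ²/2)T) / (σ√T) = (ln(34.28/29.68) + (0.0332+0.2504²/2)·1.8235) / 0.338133 = (0.144089 + 0.117707) / 0.338133 = 0.774240
d₂ = d₁ − σ√T = 0.774240 − 0.338133 = 0.436107
e^{−rT} = e^{−0.0332·1.8235} = 0.941256
N(−d₁) = 0.219395,  N(−d₂) = 0.331380
Put price V = K·e^{−rT}·N(−d₂) − S·N(−d₁) = 9.257578 − 7.520845 = 1.736733
ρ = −K·T·e^{−rT}·N(−d₂) = -16.881194

price = 1.736733
ρ = -16.881194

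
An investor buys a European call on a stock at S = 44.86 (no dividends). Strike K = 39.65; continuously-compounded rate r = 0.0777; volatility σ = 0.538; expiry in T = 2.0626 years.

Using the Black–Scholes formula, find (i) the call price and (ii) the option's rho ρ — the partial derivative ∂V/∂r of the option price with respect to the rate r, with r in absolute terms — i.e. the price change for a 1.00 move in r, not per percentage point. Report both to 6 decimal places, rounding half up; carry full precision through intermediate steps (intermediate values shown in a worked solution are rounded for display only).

price = 18.109637
ρ = 34.304059

σ√T = 0.538·√2.0626 = 0.772662
d₁ = (ln(S/K) + (r+σ²/2)T) / (σ√T) = (ln(44.86/39.65) + (0.0777+0.538²/2)·2.0626) / 0.772662 = (0.123456 + 0.458768) / 0.772662 = 0.753529
d₂ = d₁ − σ√T = 0.753529 − 0.772662 = -0.019134
e^{−rT} = e^{−0.0777·2.0626} = 0.851919
N(d₁) = 0.774434,  N(d₂) = 0.492367
Call price V = S·N(d₁) − K·e^{−rT}·N(d₂) = 34.741101 − 16.631465 = 18.109637
ρ = K·T·e^{−rT}·N(d₂) = 34.304059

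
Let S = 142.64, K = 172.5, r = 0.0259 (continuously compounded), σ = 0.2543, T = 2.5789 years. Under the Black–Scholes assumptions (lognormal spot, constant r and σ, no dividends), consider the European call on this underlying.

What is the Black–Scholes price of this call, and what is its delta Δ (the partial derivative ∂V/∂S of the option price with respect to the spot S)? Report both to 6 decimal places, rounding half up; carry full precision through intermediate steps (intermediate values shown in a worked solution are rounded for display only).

σ√T = 0.2543·√2.5789 = 0.408379
d₁ = (ln(S/K) + (r+σ²/2)T) / (σ√T) = (ln(142.64/172.5) + (0.0259+0.2543²/2)·2.5789) / 0.408379 = (-0.190073 + 0.150180) / 0.408379 = -0.097686
d₂ = d₁ − σ√T = -0.097686 − 0.408379 = -0.506065
e^{−rT} = e^{−0.0259·2.5789} = 0.935388
N(d₁) = 0.461091,  N(d₂) = 0.306405
Call price V = S·N(d₁) − K·e^{−rT}·N(d₂) = 65.769989 − 49.439887 = 16.330101
Δ = N(d₁) = 0.461091

price = 16.330101
Δ = 0.461091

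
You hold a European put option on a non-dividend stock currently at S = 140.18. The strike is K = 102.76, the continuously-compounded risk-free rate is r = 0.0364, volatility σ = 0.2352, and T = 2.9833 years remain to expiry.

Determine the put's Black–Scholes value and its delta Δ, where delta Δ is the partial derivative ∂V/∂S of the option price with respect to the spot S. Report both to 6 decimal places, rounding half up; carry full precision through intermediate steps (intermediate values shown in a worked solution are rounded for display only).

price = 3.573270
Δ = -0.108447

σ√T = 0.2352·√2.9833 = 0.406243
d₁ = (ln(S/K) + (r+σ²/2)T) / (σ√T) = (ln(140.18/102.76) + (0.0364+0.2352²/2)·2.9833) / 0.406243 = (0.310531 + 0.191109) / 0.406243 = 1.234828
d₂ = d₁ − σ√T = 1.234828 − 0.406243 = 0.828585
e^{−rT} = e^{−0.0364·2.9833} = 0.897096
N(−d₁) = 0.108447,  N(−d₂) = 0.203670
Put price V = K·e^{−rT}·N(−d₂) − S·N(−d₁) = 18.775420 − 15.202150 = 3.573270
Δ = −N(−d₁) = -0.108447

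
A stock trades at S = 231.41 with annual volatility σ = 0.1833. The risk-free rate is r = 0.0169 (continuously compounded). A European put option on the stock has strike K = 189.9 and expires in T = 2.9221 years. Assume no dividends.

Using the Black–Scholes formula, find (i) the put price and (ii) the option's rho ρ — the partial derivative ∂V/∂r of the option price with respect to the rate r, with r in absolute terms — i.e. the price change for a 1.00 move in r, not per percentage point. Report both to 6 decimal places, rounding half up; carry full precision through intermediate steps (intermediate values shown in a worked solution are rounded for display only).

price = 7.803631
ρ = -139.297317

σ√T = 0.1833·√2.9221 = 0.313336
d₁ = (ln(S/K) + (r+σ²/2)T) / (σ√T) = (ln(231.41/189.9) + (0.0169+0.1833²/2)·2.9221) / 0.313336 = (0.197693 + 0.098473) / 0.313336 = 0.945205
d₂ = d₁ − σ√T = 0.945205 − 0.313336 = 0.631869
e^{−rT} = e^{−0.0169·2.9221} = 0.951816
N(−d₁) = 0.172277,  N(−d₂) = 0.263736
Put price V = K·e^{−rT}·N(−d₂) − S·N(−d₁) = 47.670277 − 39.866646 = 7.803631
ρ = −K·T·e^{−rT}·N(−d₂) = -139.297317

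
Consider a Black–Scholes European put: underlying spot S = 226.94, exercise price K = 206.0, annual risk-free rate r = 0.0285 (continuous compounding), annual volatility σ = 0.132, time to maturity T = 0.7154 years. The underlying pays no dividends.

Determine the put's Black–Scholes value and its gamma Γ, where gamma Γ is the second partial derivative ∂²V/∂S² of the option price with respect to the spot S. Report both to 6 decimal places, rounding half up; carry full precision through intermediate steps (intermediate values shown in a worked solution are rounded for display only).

price = 1.807557
Γ = 0.008546

σ√T = 0.132·√0.7154 = 0.111647
d₁ = (ln(S/K) + (r+σ²/2)T) / (σ√T) = (ln(226.94/206.0) + (0.0285+0.132²/2)·0.7154) / 0.111647 = (0.096809 + 0.026621) / 0.111647 = 1.105543
d₂ = d₁ − σ√T = 1.105543 − 0.111647 = 0.993896
e^{−rT} = e^{−0.0285·0.7154} = 0.979818
N(−d₁) = 0.134462,  N(−d₂) = 0.160137
Put price V = K·e^{−rT}·N(−d₂) − S·N(−d₁) = 32.322396 − 30.514839 = 1.807557
φ(d₁) = (1/√(2π))·e^{−d₁²/2} = 0.216525
Γ = φ(d₁) / (S·σ·√T) = 0.008546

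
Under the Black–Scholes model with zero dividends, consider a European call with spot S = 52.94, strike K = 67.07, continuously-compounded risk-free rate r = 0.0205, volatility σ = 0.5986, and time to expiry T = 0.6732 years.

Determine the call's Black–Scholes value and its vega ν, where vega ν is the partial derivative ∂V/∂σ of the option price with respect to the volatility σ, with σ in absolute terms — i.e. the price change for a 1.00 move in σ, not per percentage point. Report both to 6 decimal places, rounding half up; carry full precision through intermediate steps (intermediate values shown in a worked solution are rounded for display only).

price = 6.084745
ν = 16.957817

σ√T = 0.5986·√0.6732 = 0.491144
d₁ = (ln(S/K) + (r+σ²/2)T) / (σ√T) = (ln(52.94/67.07) + (0.0205+0.5986²/2)·0.6732) / 0.491144 = (-0.236578 + 0.134412) / 0.491144 = -0.208016
d₂ = d₁ − σ√T = -0.208016 − 0.491144 = -0.699160
e^{−rT} = e^{−0.0205·0.6732} = 0.986294
N(d₁) = 0.417608,  N(d₂) = 0.242226
Call price V = S·N(d₁) − K·e^{−rT}·N(d₂) = 22.108176 − 16.023431 = 6.084745
φ(d₁) = (1/√(2π))·e^{−d₁²/2} = 0.390404
ν = S·φ(d₁)·√T = 16.957817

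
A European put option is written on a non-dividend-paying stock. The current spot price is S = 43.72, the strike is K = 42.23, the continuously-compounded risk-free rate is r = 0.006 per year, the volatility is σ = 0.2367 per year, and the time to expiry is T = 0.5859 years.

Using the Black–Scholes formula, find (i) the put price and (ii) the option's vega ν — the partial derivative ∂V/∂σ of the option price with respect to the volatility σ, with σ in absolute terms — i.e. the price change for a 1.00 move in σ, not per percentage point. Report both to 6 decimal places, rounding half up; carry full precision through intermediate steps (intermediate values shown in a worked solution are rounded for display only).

σ√T = 0.2367·√0.5859 = 0.181180
d₁ = (ln(S/K) + (r+σ²/2)T) / (σ√T) = (ln(43.72/42.23) + (0.006+0.2367²/2)·0.5859) / 0.181180 = (0.034675 + 0.019928) / 0.181180 = 0.301376
d₂ = d₁ − σ√T = 0.301376 − 0.181180 = 0.120196
e^{−rT} = e^{−0.006·0.5859} = 0.996491
N(−d₁) = 0.381564,  N(−d₂) = 0.452164
Put price V = K·e^{−rT}·N(−d₂) − S·N(−d₁) = 19.027873 − 16.681974 = 2.345900
φ(d₁) = (1/√(2π))·e^{−d₁²/2} = 0.381230
ν = S·φ(d₁)·√T = 12.757895

price = 2.345900
ν = 12.757895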